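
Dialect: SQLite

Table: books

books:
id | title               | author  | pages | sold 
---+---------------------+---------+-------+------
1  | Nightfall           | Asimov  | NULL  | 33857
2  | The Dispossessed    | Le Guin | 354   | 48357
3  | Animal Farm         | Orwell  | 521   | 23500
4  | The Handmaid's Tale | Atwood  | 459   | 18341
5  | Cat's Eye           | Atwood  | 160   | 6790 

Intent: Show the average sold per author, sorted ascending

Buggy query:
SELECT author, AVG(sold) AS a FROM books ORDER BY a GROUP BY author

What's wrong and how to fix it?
Bug: ORDER BY appears before GROUP BY; SQL clause order requires GROUP BY first

Fix: Move ORDER BY to the end, after GROUP BY

Corrected query:
SELECT author, AVG(sold) AS a FROM books GROUP BY author ORDER BY a

Result:
author  | a      
--------+--------
Atwood  | 12565.5
Orwell  | 23500  
Asimov  | 33857  
Le Guin | 48357  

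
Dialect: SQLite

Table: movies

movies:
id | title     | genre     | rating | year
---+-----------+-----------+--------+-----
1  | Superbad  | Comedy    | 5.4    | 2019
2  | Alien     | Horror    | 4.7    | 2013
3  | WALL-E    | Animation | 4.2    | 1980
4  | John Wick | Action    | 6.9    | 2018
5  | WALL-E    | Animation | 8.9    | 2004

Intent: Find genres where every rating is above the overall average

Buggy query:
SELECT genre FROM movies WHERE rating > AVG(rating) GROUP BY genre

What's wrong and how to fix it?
Bug: WHERE evaluates per row before aggregation, so AVG() is unavailable

Fix: Compute the overall average in a scalar subquery and compare each group's MIN against it in HAVING

Corrected query:
SELECT genre FROM movies GROUP BY genre HAVING MIN(rating) > (SELECT AVG(rating) FROM movies)

Result:
genre 
------
Action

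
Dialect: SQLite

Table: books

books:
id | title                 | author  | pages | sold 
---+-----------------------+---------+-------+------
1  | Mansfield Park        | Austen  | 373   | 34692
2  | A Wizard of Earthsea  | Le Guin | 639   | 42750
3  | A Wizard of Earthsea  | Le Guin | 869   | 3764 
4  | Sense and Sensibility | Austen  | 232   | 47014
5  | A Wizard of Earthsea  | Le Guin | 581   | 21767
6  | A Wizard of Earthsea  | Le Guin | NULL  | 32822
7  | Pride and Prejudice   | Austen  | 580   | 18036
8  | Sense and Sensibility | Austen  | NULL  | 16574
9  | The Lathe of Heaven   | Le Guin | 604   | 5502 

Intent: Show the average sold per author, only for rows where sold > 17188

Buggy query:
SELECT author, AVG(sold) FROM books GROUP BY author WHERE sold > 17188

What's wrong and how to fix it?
Bug: Row-level WHERE must come before GROUP BY in the clause order

Fix: Place WHERE between FROM and GROUP BY

Corrected query:
SELECT author, AVG(sold) FROM books WHERE sold > 17188 GROUP BY author

Result:
author  | AVG(sold)   
--------+-------------
Austen  | 33247.333333
Le Guin | 32446.333333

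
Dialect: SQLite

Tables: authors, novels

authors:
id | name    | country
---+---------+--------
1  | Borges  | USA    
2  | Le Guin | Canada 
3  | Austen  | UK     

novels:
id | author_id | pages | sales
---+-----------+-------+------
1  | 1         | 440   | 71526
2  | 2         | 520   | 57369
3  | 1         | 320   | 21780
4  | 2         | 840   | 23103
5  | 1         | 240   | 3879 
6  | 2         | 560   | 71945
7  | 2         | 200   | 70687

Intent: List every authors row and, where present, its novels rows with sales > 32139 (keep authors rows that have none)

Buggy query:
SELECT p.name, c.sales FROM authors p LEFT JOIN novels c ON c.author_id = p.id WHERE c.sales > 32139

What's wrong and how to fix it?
Bug: A WHERE condition on the right-hand table after LEFT JOIN drops unmatched parents

Fix: Move the right-table condition into the ON clause so unmatched parents are kept

Corrected query:
SELECT p.name, c.sales FROM authors p LEFT JOIN novels c ON c.author_id = p.id AND c.sales > 32139

Result:
name    | sales
--------+------
Borges  | 71526
Le Guin | 57369
Le Guin | 70687
Le Guin | 71945
Austen  | NULL 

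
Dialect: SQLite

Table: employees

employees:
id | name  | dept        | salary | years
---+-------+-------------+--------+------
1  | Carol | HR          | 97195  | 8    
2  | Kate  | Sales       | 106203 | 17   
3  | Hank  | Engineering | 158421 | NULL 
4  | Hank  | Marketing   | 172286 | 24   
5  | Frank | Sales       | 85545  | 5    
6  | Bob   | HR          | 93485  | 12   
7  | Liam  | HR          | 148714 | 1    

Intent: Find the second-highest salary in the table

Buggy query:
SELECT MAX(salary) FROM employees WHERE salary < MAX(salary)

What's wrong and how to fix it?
Bug: MAX(salary) on the right of the comparison is an aggregate-in-WHERE error

Fix: Put the inner MAX in a scalar subquery

Corrected query:
SELECT MAX(salary) FROM employees WHERE salary < (SELECT MAX(salary) FROM employees)

Result:
MAX(salary)
-----------
158421     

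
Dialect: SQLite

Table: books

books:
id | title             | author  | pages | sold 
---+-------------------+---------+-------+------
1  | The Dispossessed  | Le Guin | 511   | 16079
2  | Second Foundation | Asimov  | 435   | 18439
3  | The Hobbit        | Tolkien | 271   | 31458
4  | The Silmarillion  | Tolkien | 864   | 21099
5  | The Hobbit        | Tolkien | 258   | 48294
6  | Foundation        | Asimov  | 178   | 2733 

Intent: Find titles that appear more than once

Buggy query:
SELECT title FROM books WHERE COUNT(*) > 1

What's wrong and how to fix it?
Bug: COUNT(*) is an aggregate and cannot be used in WHERE

Fix: Group first, then use HAVING for the count condition

Corrected query:
SELECT title FROM books GROUP BY title HAVING COUNT(*) > 1

Result:
title     
----------
The Hobbit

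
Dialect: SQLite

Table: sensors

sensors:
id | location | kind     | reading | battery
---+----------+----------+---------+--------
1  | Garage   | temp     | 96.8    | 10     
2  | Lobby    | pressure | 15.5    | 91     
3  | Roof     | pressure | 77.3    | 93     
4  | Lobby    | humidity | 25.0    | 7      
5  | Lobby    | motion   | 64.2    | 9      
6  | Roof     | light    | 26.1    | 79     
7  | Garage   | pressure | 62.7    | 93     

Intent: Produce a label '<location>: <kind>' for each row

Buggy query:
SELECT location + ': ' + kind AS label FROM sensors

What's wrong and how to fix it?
Bug: SQLite uses || for string concatenation; + coerces text to numbers (yielding 0)

Fix: Use the || operator for string concatenation

Corrected query:
SELECT location || ': ' || kind AS label FROM sensors

Result:
label           
----------------
Garage: temp    
Lobby: pressure 
Roof: pressure  
Lobby: humidity 
Lobby: motion   
Roof: light     
Garage: pressure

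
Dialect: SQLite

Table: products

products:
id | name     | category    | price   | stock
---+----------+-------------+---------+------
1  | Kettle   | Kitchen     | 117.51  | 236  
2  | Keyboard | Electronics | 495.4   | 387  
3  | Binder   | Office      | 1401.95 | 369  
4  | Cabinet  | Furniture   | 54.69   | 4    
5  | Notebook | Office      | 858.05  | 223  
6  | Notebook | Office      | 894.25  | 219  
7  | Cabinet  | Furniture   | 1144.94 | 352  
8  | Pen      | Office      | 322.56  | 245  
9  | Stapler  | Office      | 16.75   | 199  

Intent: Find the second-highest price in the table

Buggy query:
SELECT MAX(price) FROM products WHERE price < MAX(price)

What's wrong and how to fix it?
Bug: MAX(price) on the right of the comparison is an aggregate-in-WHERE error

Fix: Put the inner MAX in a scalar subquery

Corrected query:
SELECT MAX(price) FROM products WHERE price < (SELECT MAX(price) FROM products)

Result:
MAX(price)
----------
1144.94   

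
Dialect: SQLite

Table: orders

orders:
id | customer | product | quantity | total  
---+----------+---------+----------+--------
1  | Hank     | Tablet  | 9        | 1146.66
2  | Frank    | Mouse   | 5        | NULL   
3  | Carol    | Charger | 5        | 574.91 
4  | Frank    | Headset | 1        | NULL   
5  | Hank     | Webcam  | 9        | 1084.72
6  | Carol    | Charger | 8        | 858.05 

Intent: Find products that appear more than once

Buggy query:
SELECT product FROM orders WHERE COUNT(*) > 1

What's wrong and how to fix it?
Bug: COUNT(*) is an aggregate and cannot be used in WHERE

Fix: GROUP BY product, then filter groups with HAVING COUNT(*) > 1

Corrected query:
SELECT product FROM orders GROUP BY product HAVING COUNT(*) > 1

Result:
product
-------
Charger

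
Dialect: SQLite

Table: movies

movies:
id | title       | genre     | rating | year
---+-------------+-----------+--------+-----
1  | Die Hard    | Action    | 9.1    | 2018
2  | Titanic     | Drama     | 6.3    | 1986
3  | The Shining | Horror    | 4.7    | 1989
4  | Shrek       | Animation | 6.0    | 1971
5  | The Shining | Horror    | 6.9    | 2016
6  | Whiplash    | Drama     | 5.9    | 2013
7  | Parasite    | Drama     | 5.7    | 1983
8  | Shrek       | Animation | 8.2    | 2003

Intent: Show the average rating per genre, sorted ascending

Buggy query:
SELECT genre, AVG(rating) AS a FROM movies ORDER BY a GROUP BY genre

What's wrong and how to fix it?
Bug: GROUP BY must precede ORDER BY

Fix: Move ORDER BY to the end, after GROUP BY

Corrected query:
SELECT genre, AVG(rating) AS a FROM movies GROUP BY genre ORDER BY a

Result:
genre     | a       
----------+---------
Horror    | 5.8     
Drama     | 5.966667
Animation | 7.1     
Action    | 9.1     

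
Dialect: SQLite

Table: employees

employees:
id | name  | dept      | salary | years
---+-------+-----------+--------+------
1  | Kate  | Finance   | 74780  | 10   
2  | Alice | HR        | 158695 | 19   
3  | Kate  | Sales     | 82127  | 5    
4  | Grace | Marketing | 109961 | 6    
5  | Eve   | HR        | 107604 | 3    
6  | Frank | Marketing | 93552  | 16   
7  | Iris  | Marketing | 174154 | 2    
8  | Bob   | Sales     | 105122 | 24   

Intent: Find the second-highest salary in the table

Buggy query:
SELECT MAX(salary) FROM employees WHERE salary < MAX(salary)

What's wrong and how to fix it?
Bug: The inner MAX is an aggregate inside WHERE, which is not allowed

Fix: Compute the overall MAX in a subquery, then take MAX of rows below it

Corrected query:
SELECT MAX(salary) FROM employees WHERE salary < (SELECT MAX(salary) FROM employees)

Result:
MAX(salary)
-----------
158695     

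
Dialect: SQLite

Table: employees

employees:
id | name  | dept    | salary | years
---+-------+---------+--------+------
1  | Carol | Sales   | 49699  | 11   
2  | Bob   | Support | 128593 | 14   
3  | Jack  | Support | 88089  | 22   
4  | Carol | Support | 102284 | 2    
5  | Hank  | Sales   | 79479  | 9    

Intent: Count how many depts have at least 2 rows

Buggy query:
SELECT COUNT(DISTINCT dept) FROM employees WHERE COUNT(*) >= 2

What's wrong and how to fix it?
Bug: COUNT(*) cannot appear in WHERE; the per-group count doesn't exist yet

Fix: Group first with HAVING COUNT(*) >= 2, then COUNT the resulting groups

Corrected query:
SELECT COUNT(*) FROM (SELECT dept FROM employees GROUP BY dept HAVING COUNT(*) >= 2)

Result:
COUNT(*)
--------
2       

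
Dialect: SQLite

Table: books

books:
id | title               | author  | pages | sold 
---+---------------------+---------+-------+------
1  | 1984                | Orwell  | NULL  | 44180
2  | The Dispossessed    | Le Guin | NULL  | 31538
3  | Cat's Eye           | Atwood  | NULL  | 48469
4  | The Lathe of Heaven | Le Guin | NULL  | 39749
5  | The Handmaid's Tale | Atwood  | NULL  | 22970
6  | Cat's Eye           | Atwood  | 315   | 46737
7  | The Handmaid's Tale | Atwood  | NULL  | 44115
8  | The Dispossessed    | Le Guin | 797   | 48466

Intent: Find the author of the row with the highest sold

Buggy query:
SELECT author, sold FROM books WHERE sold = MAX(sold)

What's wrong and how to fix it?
Bug: WHERE is evaluated per row; an aggregate over the whole table isn't defined there

Fix: Use a subquery: WHERE sold = (SELECT MAX(sold) FROM books)

Corrected query:
SELECT author, sold FROM books WHERE sold = (SELECT MAX(sold) FROM books)

Result:
author | sold 
-------+------
Atwood | 48469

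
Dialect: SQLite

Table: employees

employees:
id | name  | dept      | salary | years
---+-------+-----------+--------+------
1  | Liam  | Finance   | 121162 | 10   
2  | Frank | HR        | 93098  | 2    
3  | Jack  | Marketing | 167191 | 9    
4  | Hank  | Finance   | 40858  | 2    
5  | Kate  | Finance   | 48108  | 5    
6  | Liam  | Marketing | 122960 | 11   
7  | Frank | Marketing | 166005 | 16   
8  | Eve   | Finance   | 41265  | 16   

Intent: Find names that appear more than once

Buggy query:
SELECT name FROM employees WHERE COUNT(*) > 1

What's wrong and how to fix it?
Bug: COUNT(*) is an aggregate and cannot be used in WHERE

Fix: GROUP BY name, then filter groups with HAVING COUNT(*) > 1

Corrected query:
SELECT name FROM employees GROUP BY name HAVING COUNT(*) > 1

Result:
name 
-----
Frank
Liam 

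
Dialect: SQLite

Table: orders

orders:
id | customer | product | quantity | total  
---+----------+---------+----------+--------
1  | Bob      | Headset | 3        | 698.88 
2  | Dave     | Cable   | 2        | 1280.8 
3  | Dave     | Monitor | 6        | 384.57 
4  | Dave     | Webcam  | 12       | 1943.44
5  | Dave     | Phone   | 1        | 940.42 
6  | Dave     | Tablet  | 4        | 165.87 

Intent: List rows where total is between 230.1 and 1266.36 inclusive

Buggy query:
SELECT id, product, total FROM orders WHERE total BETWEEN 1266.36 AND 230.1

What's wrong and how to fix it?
Bug: BETWEEN expects the lower bound first; with 1266.36 AND 230.1 the range is empty

Fix: Write BETWEEN 230.1 AND 1266.36

Corrected query:
SELECT id, product, total FROM orders WHERE total BETWEEN 230.1 AND 1266.36

Result:
id | product | total 
---+---------+-------
1  | Headset | 698.88
3  | Monitor | 384.57
5  | Phone   | 940.42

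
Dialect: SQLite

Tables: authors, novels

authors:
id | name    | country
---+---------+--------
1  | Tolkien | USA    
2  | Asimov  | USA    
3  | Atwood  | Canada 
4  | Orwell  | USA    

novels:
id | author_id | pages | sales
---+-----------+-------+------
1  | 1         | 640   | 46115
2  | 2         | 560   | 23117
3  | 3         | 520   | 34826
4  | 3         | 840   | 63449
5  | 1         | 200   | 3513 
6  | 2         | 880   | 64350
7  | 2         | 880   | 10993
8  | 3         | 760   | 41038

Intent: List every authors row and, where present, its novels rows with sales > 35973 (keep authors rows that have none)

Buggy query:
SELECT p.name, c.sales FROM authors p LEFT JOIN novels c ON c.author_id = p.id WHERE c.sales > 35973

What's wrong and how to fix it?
Bug: A WHERE condition on the right-hand table after LEFT JOIN drops unmatched parents

Fix: Put 'c.sales > 35973' in the JOIN's ON clause instead of WHERE

Corrected query:
SELECT p.name, c.sales FROM authors p LEFT JOIN novels c ON c.author_id = p.id AND c.sales > 35973

Result:
name    | sales
--------+------
Tolkien | 46115
Asimov  | 64350
Atwood  | 41038
Atwood  | 63449
Orwell  | NULL 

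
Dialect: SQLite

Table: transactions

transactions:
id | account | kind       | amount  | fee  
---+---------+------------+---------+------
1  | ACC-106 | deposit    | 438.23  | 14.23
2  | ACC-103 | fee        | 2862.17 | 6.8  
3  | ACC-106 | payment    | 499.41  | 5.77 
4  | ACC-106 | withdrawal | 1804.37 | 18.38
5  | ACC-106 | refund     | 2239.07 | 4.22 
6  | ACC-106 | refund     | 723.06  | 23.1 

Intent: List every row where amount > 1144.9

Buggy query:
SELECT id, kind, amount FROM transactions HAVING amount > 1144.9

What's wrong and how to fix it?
Bug: This is a non-aggregate query (no GROUP BY, no aggregates), so in SQLite the HAVING clause is invalid here; a row-level condition belongs in WHERE

Fix: Use WHERE for row-level filtering

Corrected query:
SELECT id, kind, amount FROM transactions WHERE amount > 1144.9

Result:
id | kind       | amount 
---+------------+--------
2  | fee        | 2862.17
4  | withdrawal | 1804.37
5  | refund     | 2239.07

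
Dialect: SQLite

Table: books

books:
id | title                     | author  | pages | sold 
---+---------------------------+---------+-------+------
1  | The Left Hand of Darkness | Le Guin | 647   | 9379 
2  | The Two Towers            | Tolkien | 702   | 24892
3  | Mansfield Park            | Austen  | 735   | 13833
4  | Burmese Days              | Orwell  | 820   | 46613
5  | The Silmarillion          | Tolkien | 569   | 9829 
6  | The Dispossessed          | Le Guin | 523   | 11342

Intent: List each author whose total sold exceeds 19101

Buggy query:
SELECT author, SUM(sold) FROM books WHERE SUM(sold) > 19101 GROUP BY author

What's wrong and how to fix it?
Bug: SUM(sold) is an aggregate, but WHERE filters rows before aggregation

Fix: Use HAVING (which filters groups after aggregation) instead of WHERE

Corrected query:
SELECT author, SUM(sold) FROM books GROUP BY author HAVING SUM(sold) > 19101

Result:
author  | SUM(sold)
--------+----------
Le Guin | 20721    
Orwell  | 46613    
Tolkien | 34721    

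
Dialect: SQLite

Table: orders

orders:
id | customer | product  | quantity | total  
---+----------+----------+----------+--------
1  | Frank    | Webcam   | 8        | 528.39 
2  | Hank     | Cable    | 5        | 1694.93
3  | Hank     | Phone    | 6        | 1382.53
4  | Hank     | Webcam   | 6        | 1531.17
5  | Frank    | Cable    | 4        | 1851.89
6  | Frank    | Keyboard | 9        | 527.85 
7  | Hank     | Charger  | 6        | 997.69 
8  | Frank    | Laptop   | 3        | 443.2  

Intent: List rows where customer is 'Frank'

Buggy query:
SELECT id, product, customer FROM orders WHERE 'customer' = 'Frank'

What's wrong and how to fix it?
Bug: 'customer' in single quotes is a string literal, not the column; the comparison is literal-vs-literal and never true

Fix: Remove the quotes around the column name (or use double quotes for an identifier)

Corrected query:
SELECT id, product, customer FROM orders WHERE customer = 'Frank'

Result:
id | product  | customer
---+----------+---------
1  | Webcam   | Frank   
5  | Cable    | Frank   
6  | Keyboard | Frank   
8  | Laptop   | Frank   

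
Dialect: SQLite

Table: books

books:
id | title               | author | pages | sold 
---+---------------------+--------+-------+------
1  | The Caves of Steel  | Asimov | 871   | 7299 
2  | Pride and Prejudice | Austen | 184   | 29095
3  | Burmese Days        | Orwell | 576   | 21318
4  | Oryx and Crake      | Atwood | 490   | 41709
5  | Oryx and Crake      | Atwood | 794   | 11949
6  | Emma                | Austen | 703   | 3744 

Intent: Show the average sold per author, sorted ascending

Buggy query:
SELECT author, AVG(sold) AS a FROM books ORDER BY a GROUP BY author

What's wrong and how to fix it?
Bug: ORDER BY appears before GROUP BY; SQL clause order requires GROUP BY first

Fix: Reorder: SELECT … FROM … GROUP BY … ORDER BY …

Corrected query:
SELECT author, AVG(sold) AS a FROM books GROUP BY author ORDER BY a

Result:
author | a      
-------+--------
Asimov | 7299   
Austen | 16419.5
Orwell | 21318  
Atwood | 26829  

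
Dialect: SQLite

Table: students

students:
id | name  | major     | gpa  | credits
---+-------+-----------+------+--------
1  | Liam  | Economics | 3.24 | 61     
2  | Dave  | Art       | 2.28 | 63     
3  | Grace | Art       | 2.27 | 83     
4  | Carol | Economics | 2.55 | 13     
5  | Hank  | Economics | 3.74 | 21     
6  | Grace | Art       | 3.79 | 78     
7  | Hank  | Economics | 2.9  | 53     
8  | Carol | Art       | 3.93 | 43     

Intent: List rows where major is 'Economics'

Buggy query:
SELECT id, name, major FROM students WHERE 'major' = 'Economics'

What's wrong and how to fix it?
Bug: 'major' in single quotes is a string literal, not the column; the comparison is literal-vs-literal and never true

Fix: Remove the quotes around the column name (or use double quotes for an identifier)

Corrected query:
SELECT id, name, major FROM students WHERE major = 'Economics'

Result:
id | name  | major    
---+-------+----------
1  | Liam  | Economics
4  | Carol | Economics
5  | Hank  | Economics
7  | Hank  | Economics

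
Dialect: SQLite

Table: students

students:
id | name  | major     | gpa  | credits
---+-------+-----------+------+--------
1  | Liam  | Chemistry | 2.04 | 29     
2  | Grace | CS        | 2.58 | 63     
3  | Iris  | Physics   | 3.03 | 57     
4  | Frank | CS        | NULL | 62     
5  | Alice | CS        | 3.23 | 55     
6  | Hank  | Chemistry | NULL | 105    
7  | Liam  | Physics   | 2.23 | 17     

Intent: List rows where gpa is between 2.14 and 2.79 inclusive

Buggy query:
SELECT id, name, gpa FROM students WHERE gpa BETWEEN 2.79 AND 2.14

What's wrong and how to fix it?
Bug: BETWEEN expects the lower bound first; with 2.79 AND 2.14 the range is empty

Fix: Write BETWEEN 2.14 AND 2.79

Corrected query:
SELECT id, name, gpa FROM students WHERE gpa BETWEEN 2.14 AND 2.79

Result:
id | name  | gpa 
---+-------+-----
2  | Grace | 2.58
7  | Liam  | 2.23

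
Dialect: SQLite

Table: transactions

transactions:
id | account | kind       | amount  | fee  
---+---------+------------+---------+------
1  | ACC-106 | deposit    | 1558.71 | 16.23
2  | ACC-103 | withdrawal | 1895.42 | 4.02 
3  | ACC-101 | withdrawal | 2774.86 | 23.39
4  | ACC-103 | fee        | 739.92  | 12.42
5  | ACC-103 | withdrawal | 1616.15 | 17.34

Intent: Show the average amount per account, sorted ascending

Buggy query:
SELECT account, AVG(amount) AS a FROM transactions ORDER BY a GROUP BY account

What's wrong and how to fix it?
Bug: GROUP BY must precede ORDER BY

Fix: Move ORDER BY to the end, after GROUP BY

Corrected query:
SELECT account, AVG(amount) AS a FROM transactions GROUP BY account ORDER BY a

Result:
account | a          
--------+------------
ACC-103 | 1417.163333
ACC-106 | 1558.71    
ACC-101 | 2774.86    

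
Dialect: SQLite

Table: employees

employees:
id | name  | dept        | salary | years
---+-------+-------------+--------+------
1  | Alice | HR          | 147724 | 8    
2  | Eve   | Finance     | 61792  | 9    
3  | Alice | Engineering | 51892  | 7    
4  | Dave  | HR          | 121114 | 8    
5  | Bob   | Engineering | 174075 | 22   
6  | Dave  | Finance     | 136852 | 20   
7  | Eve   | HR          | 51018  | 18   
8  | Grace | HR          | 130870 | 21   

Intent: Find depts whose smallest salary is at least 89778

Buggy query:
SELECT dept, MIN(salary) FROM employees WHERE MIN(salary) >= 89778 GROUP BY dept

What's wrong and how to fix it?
Bug: Aggregates like MIN are computed per group after WHERE runs

Fix: Use HAVING for the per-group MIN condition

Corrected query:
SELECT dept, MIN(salary) FROM employees GROUP BY dept HAVING MIN(salary) >= 89778

Result:
(no rows)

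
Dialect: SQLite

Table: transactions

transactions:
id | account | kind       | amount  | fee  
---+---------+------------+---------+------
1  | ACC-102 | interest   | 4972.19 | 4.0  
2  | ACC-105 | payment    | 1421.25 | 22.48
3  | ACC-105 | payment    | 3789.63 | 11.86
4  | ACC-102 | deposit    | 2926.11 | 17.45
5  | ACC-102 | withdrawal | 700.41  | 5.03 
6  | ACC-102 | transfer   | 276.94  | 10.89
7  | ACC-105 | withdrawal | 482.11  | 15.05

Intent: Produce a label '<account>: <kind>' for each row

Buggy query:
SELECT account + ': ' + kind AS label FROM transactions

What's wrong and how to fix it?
Bug: SQLite uses || for string concatenation; + coerces text to numbers (yielding 0)

Fix: Use the || operator for string concatenation

Corrected query:
SELECT account || ': ' || kind AS label FROM transactions

Result:
label              
-------------------
ACC-102: interest  
ACC-105: payment   
ACC-105: payment   
ACC-102: deposit   
ACC-102: withdrawal
ACC-102: transfer  
ACC-105: withdrawal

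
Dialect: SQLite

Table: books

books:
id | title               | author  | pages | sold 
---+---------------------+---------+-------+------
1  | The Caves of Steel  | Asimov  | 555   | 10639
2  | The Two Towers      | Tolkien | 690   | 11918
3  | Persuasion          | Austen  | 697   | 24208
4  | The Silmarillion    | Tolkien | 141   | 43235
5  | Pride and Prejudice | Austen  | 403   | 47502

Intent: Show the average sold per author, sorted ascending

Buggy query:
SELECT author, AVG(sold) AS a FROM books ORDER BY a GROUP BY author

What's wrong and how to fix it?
Bug: ORDER BY appears before GROUP BY; SQL clause order requires GROUP BY first

Fix: Move ORDER BY to the end, after GROUP BY

Corrected query:
SELECT author, AVG(sold) AS a FROM books GROUP BY author ORDER BY a

Result:
author  | a      
--------+--------
Asimov  | 10639  
Tolkien | 27576.5
Austen  | 35855  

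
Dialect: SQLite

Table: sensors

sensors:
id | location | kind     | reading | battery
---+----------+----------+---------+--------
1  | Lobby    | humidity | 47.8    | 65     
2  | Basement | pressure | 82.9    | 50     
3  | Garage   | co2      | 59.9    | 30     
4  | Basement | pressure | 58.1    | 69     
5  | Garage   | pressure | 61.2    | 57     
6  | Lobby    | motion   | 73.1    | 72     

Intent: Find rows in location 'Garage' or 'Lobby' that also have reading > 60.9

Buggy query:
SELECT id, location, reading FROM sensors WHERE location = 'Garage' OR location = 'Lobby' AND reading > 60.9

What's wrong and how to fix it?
Bug: AND binds tighter than OR, so this parses as location = 'Garage' OR (location = 'Lobby' AND reading > 60.9)

Fix: Add parentheses around the OR so the AND applies to both alternatives

Corrected query:
SELECT id, location, reading FROM sensors WHERE (location = 'Garage' OR location = 'Lobby') AND reading > 60.9

Result:
id | location | reading
---+----------+--------
5  | Garage   | 61.2   
6  | Lobby    | 73.1   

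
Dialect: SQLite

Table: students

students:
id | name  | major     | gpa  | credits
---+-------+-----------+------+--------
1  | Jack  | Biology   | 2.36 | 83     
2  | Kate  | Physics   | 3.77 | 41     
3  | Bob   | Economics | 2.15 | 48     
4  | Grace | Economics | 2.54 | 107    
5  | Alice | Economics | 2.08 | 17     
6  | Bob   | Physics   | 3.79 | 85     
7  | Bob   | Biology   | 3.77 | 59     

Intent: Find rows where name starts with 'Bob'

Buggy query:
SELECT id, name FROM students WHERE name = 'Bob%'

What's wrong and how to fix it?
Bug: '=' compares the literal string including the % character; pattern matching needs LIKE

Fix: Use LIKE for wildcard pattern matching

Corrected query:
SELECT id, name FROM students WHERE name LIKE 'Bob%'

Result:
id | name
---+-----
3  | Bob 
6  | Bob 
7  | Bob 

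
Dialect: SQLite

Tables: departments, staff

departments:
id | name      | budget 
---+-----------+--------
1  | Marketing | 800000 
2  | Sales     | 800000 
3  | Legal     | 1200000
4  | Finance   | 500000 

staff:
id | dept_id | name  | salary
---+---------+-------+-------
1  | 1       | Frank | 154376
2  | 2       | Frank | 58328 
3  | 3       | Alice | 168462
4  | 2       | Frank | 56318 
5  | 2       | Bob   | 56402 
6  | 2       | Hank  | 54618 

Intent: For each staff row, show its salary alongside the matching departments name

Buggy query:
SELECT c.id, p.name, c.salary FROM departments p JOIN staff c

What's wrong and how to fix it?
Bug: JOIN with no ON clause produces a cartesian product; every staff row pairs with every departments row

Fix: Specify the join condition linking the foreign key to the parent id

Corrected query:
SELECT c.id, p.name, c.salary FROM departments p JOIN staff c ON c.dept_id = p.id

Result:
id | name      | salary
---+-----------+-------
1  | Marketing | 154376
2  | Sales     | 58328 
3  | Legal     | 168462
4  | Sales     | 56318 
5  | Sales     | 56402 
6  | Sales     | 54618 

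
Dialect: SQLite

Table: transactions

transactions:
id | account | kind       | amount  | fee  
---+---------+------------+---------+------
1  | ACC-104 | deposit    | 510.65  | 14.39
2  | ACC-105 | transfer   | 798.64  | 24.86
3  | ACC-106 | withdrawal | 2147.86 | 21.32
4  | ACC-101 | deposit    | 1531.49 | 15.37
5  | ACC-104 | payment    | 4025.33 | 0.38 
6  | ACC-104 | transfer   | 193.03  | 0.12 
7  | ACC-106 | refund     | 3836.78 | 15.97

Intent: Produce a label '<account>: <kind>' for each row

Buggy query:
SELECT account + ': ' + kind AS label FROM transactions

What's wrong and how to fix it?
Bug: '+' is numeric addition; on text columns SQLite converts them to 0 instead of concatenating

Fix: Use the || operator for string concatenation

Corrected query:
SELECT account || ': ' || kind AS label FROM transactions

Result:
label              
-------------------
ACC-104: deposit   
ACC-105: transfer  
ACC-106: withdrawal
ACC-101: deposit   
ACC-104: payment   
ACC-104: transfer  
ACC-106: refund    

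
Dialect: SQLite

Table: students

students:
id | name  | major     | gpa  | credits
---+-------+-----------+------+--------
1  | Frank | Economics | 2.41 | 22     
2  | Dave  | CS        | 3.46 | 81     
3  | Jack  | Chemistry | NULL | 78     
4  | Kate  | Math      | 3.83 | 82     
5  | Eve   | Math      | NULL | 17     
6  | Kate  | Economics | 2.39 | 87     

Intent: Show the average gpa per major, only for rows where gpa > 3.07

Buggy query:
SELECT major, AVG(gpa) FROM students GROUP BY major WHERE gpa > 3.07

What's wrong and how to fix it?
Bug: Row-level WHERE must come before GROUP BY in the clause order

Fix: Place WHERE between FROM and GROUP BY

Corrected query:
SELECT major, AVG(gpa) FROM students WHERE gpa > 3.07 GROUP BY major

Result:
major | AVG(gpa)
------+---------
CS    | 3.46    
Math  | 3.83    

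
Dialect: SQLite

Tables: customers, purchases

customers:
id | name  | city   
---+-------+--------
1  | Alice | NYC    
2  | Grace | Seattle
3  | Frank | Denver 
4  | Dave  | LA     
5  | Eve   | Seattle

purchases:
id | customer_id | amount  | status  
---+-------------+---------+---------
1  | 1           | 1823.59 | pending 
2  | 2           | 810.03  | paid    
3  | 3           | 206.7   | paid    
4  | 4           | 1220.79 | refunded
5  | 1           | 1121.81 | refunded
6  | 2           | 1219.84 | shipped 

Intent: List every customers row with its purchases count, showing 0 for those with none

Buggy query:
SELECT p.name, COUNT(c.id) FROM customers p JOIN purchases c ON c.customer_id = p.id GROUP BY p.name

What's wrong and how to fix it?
Bug: An inner join excludes parents with zero children

Fix: Use LEFT JOIN so parents without children still appear (COUNT(c.id) gives 0)

Corrected query:
SELECT p.name, COUNT(c.id) FROM customers p LEFT JOIN purchases c ON c.customer_id = p.id GROUP BY p.name

Result:
name  | COUNT(c.id)
------+------------
Alice | 2          
Dave  | 1          
Eve   | 0          
Frank | 1          
Grace | 2          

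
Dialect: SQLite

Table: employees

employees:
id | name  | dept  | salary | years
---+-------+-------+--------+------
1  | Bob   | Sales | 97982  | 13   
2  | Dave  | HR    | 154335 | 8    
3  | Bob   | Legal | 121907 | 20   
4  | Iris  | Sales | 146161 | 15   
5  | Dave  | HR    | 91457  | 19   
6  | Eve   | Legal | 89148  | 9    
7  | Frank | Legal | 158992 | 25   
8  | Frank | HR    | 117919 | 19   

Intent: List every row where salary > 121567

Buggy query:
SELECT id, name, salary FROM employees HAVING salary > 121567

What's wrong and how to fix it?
Bug: HAVING filters the output of aggregation, but this query has no GROUP BY and no aggregate functions, so SQLite rejects it (HAVING clause on a non-aggregate query); the condition here is per row

Fix: Replace HAVING with WHERE since the condition applies to individual rows

Corrected query:
SELECT id, name, salary FROM employees WHERE salary > 121567

Result:
id | name  | salary
---+-------+-------
2  | Dave  | 154335
3  | Bob   | 121907
4  | Iris  | 146161
7  | Frank | 158992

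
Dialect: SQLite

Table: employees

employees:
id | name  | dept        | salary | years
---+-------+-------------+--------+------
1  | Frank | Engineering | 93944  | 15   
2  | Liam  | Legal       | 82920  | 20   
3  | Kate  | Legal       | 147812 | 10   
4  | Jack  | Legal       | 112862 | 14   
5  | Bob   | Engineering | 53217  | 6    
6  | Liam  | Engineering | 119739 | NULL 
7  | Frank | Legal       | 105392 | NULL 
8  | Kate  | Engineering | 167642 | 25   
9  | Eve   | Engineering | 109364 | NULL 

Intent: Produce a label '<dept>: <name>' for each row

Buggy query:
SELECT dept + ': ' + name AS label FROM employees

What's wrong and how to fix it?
Bug: '+' is numeric addition; on text columns SQLite converts them to 0 instead of concatenating

Fix: Use the || operator for string concatenation

Corrected query:
SELECT dept || ': ' || name AS label FROM employees

Result:
label             
------------------
Engineering: Frank
Legal: Liam       
Legal: Kate       
Legal: Jack       
Engineering: Bob  
Engineering: Liam 
Legal: Frank      
Engineering: Kate 
Engineering: Eve  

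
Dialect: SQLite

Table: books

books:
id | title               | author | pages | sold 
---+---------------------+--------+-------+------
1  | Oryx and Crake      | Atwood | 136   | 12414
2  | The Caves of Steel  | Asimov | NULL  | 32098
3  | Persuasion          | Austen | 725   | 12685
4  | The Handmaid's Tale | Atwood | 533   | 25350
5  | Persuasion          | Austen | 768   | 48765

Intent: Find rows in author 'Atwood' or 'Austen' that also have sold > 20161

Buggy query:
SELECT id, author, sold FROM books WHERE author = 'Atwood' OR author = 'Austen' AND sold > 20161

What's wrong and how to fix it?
Bug: Without parentheses, AND is evaluated before OR, so the sold filter only applies to the 'Austen' branch

Fix: Group the OR with parentheses (or use IN), then AND the threshold

Corrected query:
SELECT id, author, sold FROM books WHERE (author = 'Atwood' OR author = 'Austen') AND sold > 20161

Result:
id | author | sold 
---+--------+------
4  | Atwood | 25350
5  | Austen | 48765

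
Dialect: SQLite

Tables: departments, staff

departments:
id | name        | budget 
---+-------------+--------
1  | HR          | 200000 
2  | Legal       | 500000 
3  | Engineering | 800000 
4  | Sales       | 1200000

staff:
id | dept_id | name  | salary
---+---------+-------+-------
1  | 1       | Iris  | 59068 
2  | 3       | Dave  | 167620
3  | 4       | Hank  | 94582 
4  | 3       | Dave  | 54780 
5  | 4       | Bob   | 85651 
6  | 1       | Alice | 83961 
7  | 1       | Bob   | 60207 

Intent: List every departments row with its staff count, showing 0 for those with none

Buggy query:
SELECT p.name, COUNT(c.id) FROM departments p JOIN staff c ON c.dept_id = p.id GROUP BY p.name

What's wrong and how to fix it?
Bug: An inner join excludes parents with zero children

Fix: Switch to LEFT JOIN to retain unmatched parent rows

Corrected query:
SELECT p.name, COUNT(c.id) FROM departments p LEFT JOIN staff c ON c.dept_id = p.id GROUP BY p.name

Result:
name        | COUNT(c.id)
------------+------------
Engineering | 2          
HR          | 3          
Legal       | 0          
Sales       | 2          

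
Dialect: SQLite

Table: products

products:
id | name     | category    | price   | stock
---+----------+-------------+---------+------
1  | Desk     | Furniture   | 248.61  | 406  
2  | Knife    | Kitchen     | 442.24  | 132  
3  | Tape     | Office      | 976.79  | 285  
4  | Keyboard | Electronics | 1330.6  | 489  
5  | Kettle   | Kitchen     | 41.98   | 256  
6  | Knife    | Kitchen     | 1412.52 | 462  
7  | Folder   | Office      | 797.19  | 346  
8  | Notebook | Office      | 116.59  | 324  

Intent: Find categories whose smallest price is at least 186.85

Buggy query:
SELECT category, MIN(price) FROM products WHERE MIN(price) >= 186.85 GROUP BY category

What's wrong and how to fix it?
Bug: MIN() in WHERE is a misuse of aggregate

Fix: Use HAVING for the per-group MIN condition

Corrected query:
SELECT category, MIN(price) FROM products GROUP BY category HAVING MIN(price) >= 186.85

Result:
category    | MIN(price)
------------+-----------
Electronics | 1330.6    
Furniture   | 248.61    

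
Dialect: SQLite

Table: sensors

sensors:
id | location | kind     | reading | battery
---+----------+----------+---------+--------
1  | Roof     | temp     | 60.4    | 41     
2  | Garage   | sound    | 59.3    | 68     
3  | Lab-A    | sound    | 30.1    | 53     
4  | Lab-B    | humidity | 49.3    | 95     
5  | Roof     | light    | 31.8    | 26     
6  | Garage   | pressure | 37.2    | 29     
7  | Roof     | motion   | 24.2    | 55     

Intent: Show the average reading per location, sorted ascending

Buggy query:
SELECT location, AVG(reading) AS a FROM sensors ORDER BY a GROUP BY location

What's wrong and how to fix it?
Bug: GROUP BY must precede ORDER BY

Fix: Reorder: SELECT … FROM … GROUP BY … ORDER BY …

Corrected query:
SELECT location, AVG(reading) AS a FROM sensors GROUP BY location ORDER BY a

Result:
location | a    
---------+------
Lab-A    | 30.1 
Roof     | 38.8 
Garage   | 48.25
Lab-B    | 49.3 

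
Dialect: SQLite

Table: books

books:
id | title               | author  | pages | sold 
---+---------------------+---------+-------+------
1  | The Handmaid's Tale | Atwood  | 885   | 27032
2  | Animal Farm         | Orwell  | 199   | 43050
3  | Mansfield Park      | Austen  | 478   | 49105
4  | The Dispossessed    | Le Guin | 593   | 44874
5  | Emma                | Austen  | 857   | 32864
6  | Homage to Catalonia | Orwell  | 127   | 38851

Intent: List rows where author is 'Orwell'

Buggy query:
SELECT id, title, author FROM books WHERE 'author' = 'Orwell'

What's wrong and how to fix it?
Bug: Single quotes denote string literals in SQL; the column name is being compared as a constant string

Fix: Reference the column as author without single quotes

Corrected query:
SELECT id, title, author FROM books WHERE author = 'Orwell'

Result:
id | title               | author
---+---------------------+-------
2  | Animal Farm         | Orwell
6  | Homage to Catalonia | Orwell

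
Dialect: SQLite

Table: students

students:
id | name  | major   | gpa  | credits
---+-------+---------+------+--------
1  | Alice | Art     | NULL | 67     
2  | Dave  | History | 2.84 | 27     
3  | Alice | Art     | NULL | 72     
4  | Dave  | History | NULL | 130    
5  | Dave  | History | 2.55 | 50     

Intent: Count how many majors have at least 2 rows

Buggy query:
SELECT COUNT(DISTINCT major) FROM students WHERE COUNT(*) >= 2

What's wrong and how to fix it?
Bug: WHERE filters individual rows, not groups, so a group-level COUNT is invalid there

Fix: Group first with HAVING COUNT(*) >= 2, then COUNT the resulting groups

Corrected query:
SELECT COUNT(*) FROM (SELECT major FROM students GROUP BY major HAVING COUNT(*) >= 2)

Result:
COUNT(*)
--------
2       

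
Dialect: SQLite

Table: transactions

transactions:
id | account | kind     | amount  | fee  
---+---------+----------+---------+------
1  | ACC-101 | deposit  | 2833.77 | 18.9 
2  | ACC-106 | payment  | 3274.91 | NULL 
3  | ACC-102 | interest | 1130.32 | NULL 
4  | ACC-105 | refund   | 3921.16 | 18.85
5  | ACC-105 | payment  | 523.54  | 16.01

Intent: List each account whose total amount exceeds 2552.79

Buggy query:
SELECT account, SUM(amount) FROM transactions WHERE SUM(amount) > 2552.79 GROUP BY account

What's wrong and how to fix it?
Bug: SUM(amount) is an aggregate, but WHERE filters rows before aggregation

Fix: Use HAVING (which filters groups after aggregation) instead of WHERE

Corrected query:
SELECT account, SUM(amount) FROM transactions GROUP BY account HAVING SUM(amount) > 2552.79

Result:
account | SUM(amount)
--------+------------
ACC-101 | 2833.77    
ACC-105 | 4444.7     
ACC-106 | 3274.91    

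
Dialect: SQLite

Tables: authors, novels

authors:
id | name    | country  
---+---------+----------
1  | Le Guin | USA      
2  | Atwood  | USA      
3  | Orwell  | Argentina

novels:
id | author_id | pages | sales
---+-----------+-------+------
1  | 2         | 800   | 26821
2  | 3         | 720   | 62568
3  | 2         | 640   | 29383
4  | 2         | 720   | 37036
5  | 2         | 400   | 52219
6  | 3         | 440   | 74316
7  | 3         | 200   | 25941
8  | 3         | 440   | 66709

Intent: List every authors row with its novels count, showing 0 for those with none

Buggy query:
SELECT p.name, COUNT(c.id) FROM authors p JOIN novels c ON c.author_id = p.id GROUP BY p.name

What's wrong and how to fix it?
Bug: An inner join excludes parents with zero children

Fix: Use LEFT JOIN so parents without children still appear (COUNT(c.id) gives 0)

Corrected query:
SELECT p.name, COUNT(c.id) FROM authors p LEFT JOIN novels c ON c.author_id = p.id GROUP BY p.name

Result:
name    | COUNT(c.id)
--------+------------
Atwood  | 4          
Le Guin | 0          
Orwell  | 4          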